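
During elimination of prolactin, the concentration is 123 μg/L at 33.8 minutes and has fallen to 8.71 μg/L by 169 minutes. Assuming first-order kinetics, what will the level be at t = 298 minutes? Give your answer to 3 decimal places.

Over Δt = 169 − 33.8 = 135.2 minutes, the level fell by a factor of 123/8.71 ≈ 14.122.
n = log₂(14.122) ≈ 3.8198 half-lives, so t½ = 135.2/3.8198 ≈ 35.394 minutes.
From t = 169 to t = 298: 8.71 × (1/2)^((298−169)/35.394) ≈ 0.69641 μg/L.

0.696 μg/L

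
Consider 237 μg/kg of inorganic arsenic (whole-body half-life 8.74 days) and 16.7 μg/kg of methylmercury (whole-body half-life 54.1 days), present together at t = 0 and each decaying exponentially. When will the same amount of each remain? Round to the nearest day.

40 days

Set 237·(1/2)^(t/8.74) = 16.7·(1/2)^(t/54.1).
Taking log₂: log₂(237/16.7) = t·(1/8.74 − 1/54.1).
log₂(14.192) = 3.827; 1/8.74 − 1/54.1 = 0.095932.
t = 3.827 / 0.095932 ≈ 39.892 days.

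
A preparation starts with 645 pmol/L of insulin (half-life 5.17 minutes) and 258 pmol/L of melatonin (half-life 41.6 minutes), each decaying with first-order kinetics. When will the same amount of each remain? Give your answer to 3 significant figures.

7.80 minutes

Set 645·(1/2)^(t/5.17) = 258·(1/2)^(t/41.6).
Taking log₂: log₂(645/258) = t·(1/5.17 − 1/41.6).
log₂(2.5) = 1.3219; 1/5.17 − 1/41.6 = 0.16939.
t = 1.3219 / 0.16939 ≈ 7.8043 minutes.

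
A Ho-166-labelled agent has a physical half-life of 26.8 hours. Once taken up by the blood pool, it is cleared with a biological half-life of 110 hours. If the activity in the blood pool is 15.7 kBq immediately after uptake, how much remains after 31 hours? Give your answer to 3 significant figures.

5.79 kBq

1/t_eff = 1/t_phys + 1/t_biol = 1/26.8 + 1/110 = 0.046404 per hour.
t_eff = 26.8 × 110 / (26.8 + 110) ≈ 21.55 hours.
Remaining = 15.7 × (1/2)^(31/21.55) = 15.7 × (1/2)^1.4385 ≈ 5.7924 kBq.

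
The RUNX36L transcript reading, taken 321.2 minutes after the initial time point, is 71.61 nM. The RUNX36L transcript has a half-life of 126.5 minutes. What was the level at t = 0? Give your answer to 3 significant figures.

Number of half-lives elapsed: n = 321.2/126.5 ≈ 2.5391.
A₀ = A × 2^n = 71.61 × 2^2.5391 = 71.61 × 5.8124 ≈ 416.22 nM.

416 nM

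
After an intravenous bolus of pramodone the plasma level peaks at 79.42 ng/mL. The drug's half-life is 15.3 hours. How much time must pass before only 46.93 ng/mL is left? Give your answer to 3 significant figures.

Fraction remaining = 46.93/79.42 ≈ 0.59091.
n = log₂(79.42/46.93) = ln(1.6923)/ln 2 ≈ 0.75899 half-lives.
t = n × t½ = 0.75899 × 15.3 ≈ 11.613 hours.

11.6 hours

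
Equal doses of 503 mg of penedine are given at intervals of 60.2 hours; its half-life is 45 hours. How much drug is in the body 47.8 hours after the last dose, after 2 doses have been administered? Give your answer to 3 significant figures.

The 2 doses were given 108, 47.8 hours ago.
Total = 503·(1/2)^(108/45) + 503·(1/2)^(47.8/45)
      = 95.301 + 240.88 ≈ 336.18 mg.

336 mg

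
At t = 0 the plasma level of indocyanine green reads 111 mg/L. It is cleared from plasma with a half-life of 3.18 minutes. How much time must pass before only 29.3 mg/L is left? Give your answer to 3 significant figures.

6.11 minutes

Fraction remaining = 29.3/111 ≈ 0.26396.
n = log₂(111/29.3) = ln(3.7884)/ln 2 ≈ 1.9216 half-lives.
t = n × t½ = 1.9216 × 3.18 ≈ 6.1106 minutes.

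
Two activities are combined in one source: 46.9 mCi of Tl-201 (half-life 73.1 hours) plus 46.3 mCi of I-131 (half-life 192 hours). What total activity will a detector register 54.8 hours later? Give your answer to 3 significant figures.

Tl-201: 46.9 × (1/2)^(54.8/73.1) = 46.9 × (1/2)^0.74966 ≈ 27.894 mCi.
I-131: 46.3 × (1/2)^(54.8/192) = 46.3 × (1/2)^0.28542 ≈ 37.989 mCi.
Total = 27.894 + 37.989 ≈ 65.883 mCi.

65.9 mCi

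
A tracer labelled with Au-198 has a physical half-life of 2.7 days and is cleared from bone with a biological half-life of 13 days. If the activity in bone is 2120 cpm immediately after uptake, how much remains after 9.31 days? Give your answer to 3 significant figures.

118 cpm

1/t_eff = 1/t_phys + 1/t_biol = 1/2.7 + 1/13 = 0.44729 per day.
t_eff = 2.7 × 13 / (2.7 + 13) ≈ 2.2357 days.
Remaining = 2120 × (1/2)^(9.31/2.2357) = 2120 × (1/2)^4.1643 ≈ 118.24 cpm.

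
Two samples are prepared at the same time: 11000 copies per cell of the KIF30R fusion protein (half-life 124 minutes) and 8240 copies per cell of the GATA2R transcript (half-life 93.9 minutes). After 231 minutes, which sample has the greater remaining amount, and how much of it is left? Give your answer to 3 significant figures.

KIF30R fusion protein: 11000 × (1/2)^1.8629 ≈ 3024.1 copies per cell.
GATA2R transcript: 8240 × (1/2)^2.4601 ≈ 1497.5 copies per cell.
KIF30R fusion protein has more remaining, at ≈ 3024.1 copies per cell.

KIF30R fusion protein, 3020 copies per cell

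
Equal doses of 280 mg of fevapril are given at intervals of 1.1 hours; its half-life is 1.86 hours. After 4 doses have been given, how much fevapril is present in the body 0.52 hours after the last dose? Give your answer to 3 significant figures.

The 4 doses were given 3.82, 2.72, 1.62, 0.52 hours ago.
Total = 280·(1/2)^(3.82/1.86) + 280·(1/2)^(2.72/1.86) + 280·(1/2)^(1.62/1.86) + 280·(1/2)^(0.52/1.86)
      = 67.439 + 101.61 + 153.1 + 230.67 ≈ 552.82 mg.

553 mg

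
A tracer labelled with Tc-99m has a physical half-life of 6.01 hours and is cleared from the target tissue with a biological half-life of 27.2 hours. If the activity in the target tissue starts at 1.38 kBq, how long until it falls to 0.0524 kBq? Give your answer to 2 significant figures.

1/t_eff = 1/t_phys + 1/t_biol = 1/6.01 + 1/27.2 = 0.20315 per hour.
t_eff = 6.01 × 27.2 / (6.01 + 27.2) ≈ 4.9224 hours.
n = log₂(1.38/0.0524) ≈ 4.719; t = 4.719 × 4.9224 ≈ 23.228 hours.

23 hours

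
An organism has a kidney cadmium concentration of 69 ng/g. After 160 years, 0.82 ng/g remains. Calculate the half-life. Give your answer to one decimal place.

A/A₀ = 0.82/69 ≈ 0.011884.
n = log₂(84.146) ≈ 6.3948 half-lives elapsed in 160 years.
t½ = 160/6.3948 ≈ 25.02 years.

25.0 years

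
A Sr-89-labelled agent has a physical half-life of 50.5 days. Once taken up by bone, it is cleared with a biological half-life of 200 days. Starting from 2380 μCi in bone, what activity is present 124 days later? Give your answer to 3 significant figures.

282 μCi

1/t_eff = 1/t_phys + 1/t_biol = 1/50.5 + 1/200 = 0.024802 per day.
t_eff = 50.5 × 200 / (50.5 + 200) ≈ 40.319 days.
Remaining = 2380 × (1/2)^(124/40.319) = 2380 × (1/2)^3.0754 ≈ 282.34 μCi.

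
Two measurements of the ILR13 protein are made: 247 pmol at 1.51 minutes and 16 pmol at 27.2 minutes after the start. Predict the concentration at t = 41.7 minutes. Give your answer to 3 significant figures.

3.41 pmol

Over Δt = 27.2 − 1.51 = 25.69 minutes, the level fell by a factor of 247/16 ≈ 15.438.
n = log₂(15.438) ≈ 3.9484 half-lives, so t½ = 25.69/3.9484 ≈ 6.5065 minutes.
From t = 27.2 to t = 41.7: 16 × (1/2)^((41.7−27.2)/6.5065) ≈ 3.414 pmol.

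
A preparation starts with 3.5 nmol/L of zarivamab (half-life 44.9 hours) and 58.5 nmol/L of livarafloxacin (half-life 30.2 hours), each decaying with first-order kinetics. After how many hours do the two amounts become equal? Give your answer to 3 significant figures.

Set 3.5·(1/2)^(t/44.9) = 58.5·(1/2)^(t/30.2).
Taking log₂: log₂(3.5/58.5) = t·(1/44.9 − 1/30.2).
log₂(0.059829) = -4.063; 1/44.9 − 1/30.2 = -0.010841.
t = -4.063 / -0.010841 ≈ 374.79 hours.

375 hours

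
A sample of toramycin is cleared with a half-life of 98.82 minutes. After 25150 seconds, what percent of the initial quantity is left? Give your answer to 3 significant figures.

5.29%

25150 seconds = 419.167 minutes.
n = 419.167/98.82 ≈ 4.2417 half-lives.
Fraction remaining = (1/2)^4.2417 ≈ 0.052859, i.e. 5.2859%.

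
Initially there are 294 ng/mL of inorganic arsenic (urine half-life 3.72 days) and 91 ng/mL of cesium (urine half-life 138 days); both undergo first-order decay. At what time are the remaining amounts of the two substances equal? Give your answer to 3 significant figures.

Set 294·(1/2)^(t/3.72) = 91·(1/2)^(t/138).
Taking log₂: log₂(294/91) = t·(1/3.72 − 1/138).
log₂(3.2308) = 1.6919; 1/3.72 − 1/138 = 0.26157.
t = 1.6919 / 0.26157 ≈ 6.4681 days.

6.47 days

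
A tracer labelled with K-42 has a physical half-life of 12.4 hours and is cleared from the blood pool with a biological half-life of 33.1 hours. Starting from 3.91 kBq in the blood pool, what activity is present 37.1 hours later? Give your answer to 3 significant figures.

0.226 kBq

1/t_eff = 1/t_phys + 1/t_biol = 1/12.4 + 1/33.1 = 0.11086 per hour.
t_eff = 12.4 × 33.1 / (12.4 + 33.1) ≈ 9.0207 hours.
Remaining = 3.91 × (1/2)^(37.1/9.0207) = 3.91 × (1/2)^4.1128 ≈ 0.226 kBq.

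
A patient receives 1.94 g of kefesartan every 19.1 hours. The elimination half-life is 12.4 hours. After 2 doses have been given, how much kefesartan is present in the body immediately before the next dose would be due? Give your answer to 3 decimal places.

The 2 doses were given 38.2, 19.1 hours ago.
Total = 1.94·(1/2)^(38.2/12.4) + 1.94·(1/2)^(19.1/12.4)
      = 0.22932 + 0.66699 ≈ 0.89631 g.

0.896 g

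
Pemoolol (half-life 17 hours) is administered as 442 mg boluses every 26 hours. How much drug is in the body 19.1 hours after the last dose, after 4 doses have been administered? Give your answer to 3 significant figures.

306 mg

The 4 doses were given 97.1, 71.1, 45.1, 19.1 hours ago.
Total = 442·(1/2)^(97.1/17) + 442·(1/2)^(71.1/17) + 442·(1/2)^(45.1/17) + 442·(1/2)^(19.1/17)
      = 8.4335 + 24.345 + 70.276 + 202.86 ≈ 305.92 mg.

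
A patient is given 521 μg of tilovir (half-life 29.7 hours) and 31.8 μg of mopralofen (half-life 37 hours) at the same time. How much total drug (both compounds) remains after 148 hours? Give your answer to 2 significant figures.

tilovir: 521 × (1/2)^(148/29.7) = 521 × (1/2)^4.9832 ≈ 16.472 μg.
mopralofen: 31.8 × (1/2)^(148/37) = 31.8 × (1/2)^4 ≈ 1.9875 μg.
Total = 16.472 + 1.9875 ≈ 18.46 μg.

18 μg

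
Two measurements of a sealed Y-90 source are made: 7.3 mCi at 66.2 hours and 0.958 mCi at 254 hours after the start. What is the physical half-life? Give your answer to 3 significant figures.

64.1 hours

Over Δt = 254 − 66.2 = 187.8 hours, the level fell by a factor of 7.3/0.958 ≈ 7.62.
n = log₂(7.62) ≈ 2.9298 half-lives, so t½ = 187.8/2.9298 ≈ 64.1 hours.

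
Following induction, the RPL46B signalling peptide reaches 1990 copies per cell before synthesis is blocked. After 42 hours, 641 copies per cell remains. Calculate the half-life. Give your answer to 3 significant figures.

25.7 hours

A/A₀ = 641/1990 ≈ 0.32211.
n = log₂(3.1045) ≈ 1.6344 half-lives elapsed in 42 hours.
t½ = 42/1.6344 ≈ 25.698 hours.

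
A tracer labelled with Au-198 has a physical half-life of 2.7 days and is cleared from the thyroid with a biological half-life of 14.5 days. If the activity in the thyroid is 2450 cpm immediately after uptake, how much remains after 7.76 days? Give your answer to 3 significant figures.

231 cpm

1/t_eff = 1/t_phys + 1/t_biol = 1/2.7 + 1/14.5 = 0.43934 per day.
t_eff = 2.7 × 14.5 / (2.7 + 14.5) ≈ 2.2762 days.
Remaining = 2450 × (1/2)^(7.76/2.2762) = 2450 × (1/2)^3.4092 ≈ 230.61 cpm.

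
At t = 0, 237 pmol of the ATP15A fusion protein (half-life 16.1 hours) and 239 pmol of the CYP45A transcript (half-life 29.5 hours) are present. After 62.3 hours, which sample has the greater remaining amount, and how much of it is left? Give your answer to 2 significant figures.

ATP15A fusion protein: 237 × (1/2)^3.8696 ≈ 16.214 pmol.
CYP45A transcript: 239 × (1/2)^2.1119 ≈ 55.292 pmol.
CYP45A transcript has more remaining, at ≈ 55.292 pmol.

CYP45A transcript, 55 pmol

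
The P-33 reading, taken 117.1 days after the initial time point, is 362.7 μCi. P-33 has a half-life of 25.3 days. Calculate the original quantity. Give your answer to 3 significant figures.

Number of half-lives elapsed: n = 117.1/25.3 ≈ 4.6285.
A₀ = A × 2^n = 362.7 × 2^4.6285 = 362.7 × 24.735 ≈ 8971.2 μCi.

8970 μCi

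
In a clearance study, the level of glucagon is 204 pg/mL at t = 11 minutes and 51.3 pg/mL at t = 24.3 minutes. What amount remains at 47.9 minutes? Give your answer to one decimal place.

4.4 pg/mL

Over Δt = 24.3 − 11 = 13.3 minutes, the level fell by a factor of 204/51.3 ≈ 3.9766.
n = log₂(3.9766) ≈ 1.9915 half-lives, so t½ = 13.3/1.9915 ≈ 6.6783 minutes.
From t = 24.3 to t = 47.9: 51.3 × (1/2)^((47.9−24.3)/6.6783) ≈ 4.4291 pg/mL.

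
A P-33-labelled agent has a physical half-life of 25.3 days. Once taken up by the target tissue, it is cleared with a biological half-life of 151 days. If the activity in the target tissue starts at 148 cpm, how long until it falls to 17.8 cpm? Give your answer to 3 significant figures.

66.2 days

1/t_eff = 1/t_phys + 1/t_biol = 1/25.3 + 1/151 = 0.046148 per day.
t_eff = 25.3 × 151 / (25.3 + 151) ≈ 21.669 days.
n = log₂(148/17.8) ≈ 3.0556; t = 3.0556 × 21.669 ≈ 66.214 days.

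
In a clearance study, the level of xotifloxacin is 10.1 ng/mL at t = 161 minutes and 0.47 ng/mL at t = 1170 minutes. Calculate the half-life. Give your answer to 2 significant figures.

230 minutes

Over Δt = 1170 − 161 = 1009 minutes, the level fell by a factor of 10.1/0.47 ≈ 21.489.
n = log₂(21.489) ≈ 4.4256 half-lives, so t½ = 1009/4.4256 ≈ 227.99 minutes.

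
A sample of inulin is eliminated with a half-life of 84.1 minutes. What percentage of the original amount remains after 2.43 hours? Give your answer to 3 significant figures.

2.43 hours = 145.8 minutes.
n = 145.8/84.1 ≈ 1.7337 half-lives.
Fraction remaining = (1/2)^1.7337 ≈ 0.30069, i.e. 30.069%.

30.1%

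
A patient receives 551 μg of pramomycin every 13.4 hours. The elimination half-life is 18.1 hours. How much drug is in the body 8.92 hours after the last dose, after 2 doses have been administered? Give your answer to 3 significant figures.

626 μg

The 2 doses were given 22.32, 8.92 hours ago.
Total = 551·(1/2)^(22.32/18.1) + 551·(1/2)^(8.92/18.1)
      = 234.39 + 391.56 ≈ 625.95 μg.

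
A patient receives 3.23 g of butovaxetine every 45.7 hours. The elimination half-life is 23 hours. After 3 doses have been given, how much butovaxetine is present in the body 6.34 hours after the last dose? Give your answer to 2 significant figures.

3.5 g

The 3 doses were given 97.74, 52.04, 6.34 hours ago.
Total = 3.23·(1/2)^(97.74/23) + 3.23·(1/2)^(52.04/23) + 3.23·(1/2)^(6.34/23)
      = 0.16981 + 0.67312 + 2.6682 ≈ 3.5112 g.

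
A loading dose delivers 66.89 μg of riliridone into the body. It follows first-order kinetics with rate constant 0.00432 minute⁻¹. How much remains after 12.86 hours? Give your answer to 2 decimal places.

t½ = ln 2 / λ = 0.69315 / 0.00432 ≈ 160.45 minutes.
Convert the elapsed time: 12.86 hours = 771.6 minutes.
Number of half-lives: n = 771.6/160.45 ≈ 4.809.
Remaining = 66.89 × (1/2)^4.809 = 66.89 × 0.035675 ≈ 2.3863 μg.

2.39 μg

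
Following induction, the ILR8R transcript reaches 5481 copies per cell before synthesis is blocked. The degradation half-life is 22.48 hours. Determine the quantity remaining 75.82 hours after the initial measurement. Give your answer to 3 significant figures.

529 copies per cell

Number of half-lives: n = 75.82/22.48 ≈ 3.3728.
Remaining = 5481 × (1/2)^3.3728 = 5481 × 0.096537 ≈ 529.12 copies per cell.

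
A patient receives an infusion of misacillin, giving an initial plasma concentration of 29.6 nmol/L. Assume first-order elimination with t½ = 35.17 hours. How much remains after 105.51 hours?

3.7 nmol/L

Elapsed time is 3 half-lives (105.51/35.17).
Each half-life halves the amount: 29.6 × (1/2)^3 = 29.6/8 = 3.7 nmol/L.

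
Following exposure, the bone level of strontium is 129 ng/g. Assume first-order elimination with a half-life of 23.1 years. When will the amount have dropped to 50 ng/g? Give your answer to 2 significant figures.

Fraction remaining = 50/129 ≈ 0.3876.
n = log₂(129/50) = ln(2.58)/ln 2 ≈ 1.3674 half-lives.
t = n × t½ = 1.3674 × 23.1 ≈ 31.586 years.

32 years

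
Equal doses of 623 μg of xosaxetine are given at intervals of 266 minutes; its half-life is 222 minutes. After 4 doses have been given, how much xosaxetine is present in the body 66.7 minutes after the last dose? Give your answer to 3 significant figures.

864 μg

The 4 doses were given 864.7, 598.7, 332.7, 66.7 minutes ago.
Total = 623·(1/2)^(864.7/222) + 623·(1/2)^(598.7/222) + 623·(1/2)^(332.7/222) + 623·(1/2)^(66.7/222)
      = 41.876 + 96.085 + 220.47 + 505.88 ≈ 864.31 μg.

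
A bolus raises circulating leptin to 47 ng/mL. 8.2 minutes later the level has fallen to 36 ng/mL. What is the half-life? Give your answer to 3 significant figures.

21.3 minutes

A/A₀ = 36/47 ≈ 0.76596.
n = log₂(1.3056) ≈ 0.38466 half-lives elapsed in 8.2 minutes.
t½ = 8.2/0.38466 ≈ 21.317 minutes.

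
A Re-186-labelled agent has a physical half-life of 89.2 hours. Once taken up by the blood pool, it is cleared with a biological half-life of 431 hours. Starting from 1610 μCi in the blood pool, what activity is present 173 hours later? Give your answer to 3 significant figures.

1/t_eff = 1/t_phys + 1/t_biol = 1/89.2 + 1/431 = 0.013531 per hour.
t_eff = 89.2 × 431 / (89.2 + 431) ≈ 73.905 hours.
Remaining = 1610 × (1/2)^(173/73.905) = 1610 × (1/2)^2.3409 ≈ 317.8 μCi.

318 μCi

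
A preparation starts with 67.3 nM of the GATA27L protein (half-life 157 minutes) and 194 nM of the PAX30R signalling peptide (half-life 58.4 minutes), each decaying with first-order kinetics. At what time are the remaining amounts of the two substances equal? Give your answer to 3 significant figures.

Set 67.3·(1/2)^(t/157) = 194·(1/2)^(t/58.4).
Taking log₂: log₂(67.3/194) = t·(1/157 − 1/58.4).
log₂(0.34691) = -1.5274; 1/157 − 1/58.4 = -0.010754.
t = -1.5274 / -0.010754 ≈ 142.03 minutes.

142 minutes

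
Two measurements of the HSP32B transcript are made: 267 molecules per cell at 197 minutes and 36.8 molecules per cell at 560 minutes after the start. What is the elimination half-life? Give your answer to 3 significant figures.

127 minutes

Over Δt = 560 − 197 = 363 minutes, the level fell by a factor of 267/36.8 ≈ 7.2554.
n = log₂(7.2554) ≈ 2.8591 half-lives, so t½ = 363/2.8591 ≈ 126.96 minutes.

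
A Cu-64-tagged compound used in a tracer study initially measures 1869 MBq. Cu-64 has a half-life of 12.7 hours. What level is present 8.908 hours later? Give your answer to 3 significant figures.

1150 MBq

Number of half-lives: n = 8.908/12.7 ≈ 0.70142.
Remaining = 1869 × (1/2)^0.70142 = 1869 × 0.61497 ≈ 1149.4 MBq.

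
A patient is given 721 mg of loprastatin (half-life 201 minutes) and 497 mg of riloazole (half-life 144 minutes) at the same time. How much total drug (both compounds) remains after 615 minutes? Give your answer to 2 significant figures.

110 mg

loprastatin: 721 × (1/2)^(615/201) = 721 × (1/2)^3.0597 ≈ 86.472 mg.
riloazole: 497 × (1/2)^(615/144) = 497 × (1/2)^4.2708 ≈ 25.746 mg.
Total = 86.472 + 25.746 ≈ 112.22 mg.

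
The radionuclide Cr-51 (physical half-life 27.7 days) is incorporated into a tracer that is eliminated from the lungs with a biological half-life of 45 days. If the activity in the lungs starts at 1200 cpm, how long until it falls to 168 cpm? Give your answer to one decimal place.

1/t_eff = 1/t_phys + 1/t_biol = 1/27.7 + 1/45 = 0.058323 per day.
t_eff = 27.7 × 45 / (27.7 + 45) ≈ 17.146 days.
n = log₂(1200/168) ≈ 2.8365; t = 2.8365 × 17.146 ≈ 48.634 days.

48.6 days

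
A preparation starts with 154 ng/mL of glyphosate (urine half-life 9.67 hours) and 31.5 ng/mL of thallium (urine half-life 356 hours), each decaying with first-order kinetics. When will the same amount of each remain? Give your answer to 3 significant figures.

22.8 hours

Set 154·(1/2)^(t/9.67) = 31.5·(1/2)^(t/356).
Taking log₂: log₂(154/31.5) = t·(1/9.67 − 1/356).
log₂(4.8889) = 2.2895; 1/9.67 − 1/356 = 0.1006.
t = 2.2895 / 0.1006 ≈ 22.758 hours.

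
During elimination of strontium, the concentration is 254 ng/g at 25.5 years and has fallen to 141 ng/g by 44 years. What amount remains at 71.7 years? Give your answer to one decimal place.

58.4 ng/g

Over Δt = 44 − 25.5 = 18.5 years, the level fell by a factor of 254/141 ≈ 1.8014.
n = log₂(1.8014) ≈ 0.84913 half-lives, so t½ = 18.5/0.84913 ≈ 21.787 years.
From t = 44 to t = 71.7: 141 × (1/2)^((71.7−44)/21.787) ≈ 58.41 ng/g.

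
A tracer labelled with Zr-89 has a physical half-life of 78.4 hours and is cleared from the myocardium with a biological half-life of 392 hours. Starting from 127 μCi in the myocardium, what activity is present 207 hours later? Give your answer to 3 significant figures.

14.1 μCi

1/t_eff = 1/t_phys + 1/t_biol = 1/78.4 + 1/392 = 0.015306 per hour.
t_eff = 78.4 × 392 / (78.4 + 392) ≈ 65.333 hours.
Remaining = 127 × (1/2)^(207/65.333) = 127 × (1/2)^3.1684 ≈ 14.126 μCi.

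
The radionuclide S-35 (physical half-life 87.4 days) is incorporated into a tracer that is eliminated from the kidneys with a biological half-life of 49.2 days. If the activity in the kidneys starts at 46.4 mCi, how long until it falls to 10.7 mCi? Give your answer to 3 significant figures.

1/t_eff = 1/t_phys + 1/t_biol = 1/87.4 + 1/49.2 = 0.031767 per day.
t_eff = 87.4 × 49.2 / (87.4 + 49.2) ≈ 31.479 days.
n = log₂(46.4/10.7) ≈ 2.1165; t = 2.1165 × 31.479 ≈ 66.626 days.

66.6 days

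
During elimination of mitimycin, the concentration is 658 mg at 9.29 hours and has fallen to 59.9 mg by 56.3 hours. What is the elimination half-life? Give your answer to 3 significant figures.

Over Δt = 56.3 − 9.29 = 47.01 hours, the level fell by a factor of 658/59.9 ≈ 10.985.
n = log₂(10.985) ≈ 3.4575 half-lives, so t½ = 47.01/3.4575 ≈ 13.597 hours.

13.6 hours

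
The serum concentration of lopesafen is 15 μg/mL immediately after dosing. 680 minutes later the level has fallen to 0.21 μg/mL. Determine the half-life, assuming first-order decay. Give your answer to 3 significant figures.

A/A₀ = 0.21/15 ≈ 0.014.
n = log₂(71.429) ≈ 6.1584 half-lives elapsed in 680 minutes.
t½ = 680/6.1584 ≈ 110.42 minutes.

110 minutes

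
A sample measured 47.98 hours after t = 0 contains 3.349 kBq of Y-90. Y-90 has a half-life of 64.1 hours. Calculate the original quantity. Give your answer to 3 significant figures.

Number of half-lives elapsed: n = 47.98/64.1 ≈ 0.74852.
A₀ = A × 2^n = 3.349 × 2^0.74852 = 3.349 × 1.6801 ≈ 5.6265 kBq.

5.63 kBq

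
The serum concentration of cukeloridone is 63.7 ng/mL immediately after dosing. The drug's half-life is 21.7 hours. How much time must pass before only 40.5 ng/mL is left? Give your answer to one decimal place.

14.2 hours

Fraction remaining = 40.5/63.7 ≈ 0.63579.
n = log₂(63.7/40.5) = ln(1.5728)/ln 2 ≈ 0.65337 half-lives.
t = n × t½ = 0.65337 × 21.7 ≈ 14.178 hours.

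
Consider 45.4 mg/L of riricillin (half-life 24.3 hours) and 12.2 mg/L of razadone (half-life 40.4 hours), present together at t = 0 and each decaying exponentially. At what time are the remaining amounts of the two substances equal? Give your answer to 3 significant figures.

116 hours

Set 45.4·(1/2)^(t/24.3) = 12.2·(1/2)^(t/40.4).
Taking log₂: log₂(45.4/12.2) = t·(1/24.3 − 1/40.4).
log₂(3.7213) = 1.8958; 1/24.3 − 1/40.4 = 0.0164.
t = 1.8958 / 0.0164 ≈ 115.6 hours.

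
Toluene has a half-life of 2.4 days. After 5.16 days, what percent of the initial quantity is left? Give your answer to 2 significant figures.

23%

n = 5.16/2.4 ≈ 2.15 half-lives.
Fraction remaining = (1/2)^2.15 ≈ 0.22531, i.e. 22.531%.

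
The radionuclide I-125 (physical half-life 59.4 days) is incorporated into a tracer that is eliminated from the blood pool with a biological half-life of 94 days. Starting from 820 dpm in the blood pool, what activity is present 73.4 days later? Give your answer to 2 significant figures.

200 dpm

1/t_eff = 1/t_phys + 1/t_biol = 1/59.4 + 1/94 = 0.027473 per day.
t_eff = 59.4 × 94 / (59.4 + 94) ≈ 36.399 days.
Remaining = 820 × (1/2)^(73.4/36.399) = 820 × (1/2)^2.0165 ≈ 202.66 dpm.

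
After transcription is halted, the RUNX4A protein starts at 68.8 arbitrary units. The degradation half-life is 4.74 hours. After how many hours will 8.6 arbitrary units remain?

14.22 hours

8.6/68.8 = 1/8, so 3 half-lives have elapsed.
t = 3 × 4.74 = 14.22 hours.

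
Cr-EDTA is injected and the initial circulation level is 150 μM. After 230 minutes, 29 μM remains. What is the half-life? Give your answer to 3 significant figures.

A/A₀ = 29/150 ≈ 0.19333.
n = log₂(5.1724) ≈ 2.3708 half-lives elapsed in 230 minutes.
t½ = 230/2.3708 ≈ 97.012 minutes.

97.0 minutes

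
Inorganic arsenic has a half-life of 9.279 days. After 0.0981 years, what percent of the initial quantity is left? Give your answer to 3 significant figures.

0.0981 years = 35.8065 days.
n = 35.8065/9.279 ≈ 3.8589 half-lives.
Fraction remaining = (1/2)^3.8589 ≈ 0.068923, i.e. 6.8923%.

6.89%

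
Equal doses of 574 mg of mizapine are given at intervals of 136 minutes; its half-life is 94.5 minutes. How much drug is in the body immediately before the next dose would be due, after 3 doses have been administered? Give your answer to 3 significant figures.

The 3 doses were given 408, 272, 136 minutes ago.
Total = 574·(1/2)^(408/94.5) + 574·(1/2)^(272/94.5) + 574·(1/2)^(136/94.5)
      = 28.789 + 78.065 + 211.68 ≈ 318.54 mg.

319 mg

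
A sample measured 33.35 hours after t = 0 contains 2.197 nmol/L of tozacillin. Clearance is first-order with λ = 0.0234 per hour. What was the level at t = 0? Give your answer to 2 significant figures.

4.8 nmol/L

t½ = ln 2 / λ = 0.69315 / 0.0234 ≈ 29.622 hours.
Number of half-lives elapsed: n = 33.35/29.622 ≈ 1.1259.
A₀ = A × 2^n = 2.197 × 2^1.1259 = 2.197 × 2.1823 ≈ 4.7946 nmol/L.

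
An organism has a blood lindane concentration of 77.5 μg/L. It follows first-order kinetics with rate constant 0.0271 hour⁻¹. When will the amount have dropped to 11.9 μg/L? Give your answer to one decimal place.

69.1 hours

t½ = ln 2 / λ = 0.69315 / 0.0271 ≈ 25.577 hours.
Fraction remaining = 11.9/77.5 ≈ 0.15355.
n = log₂(77.5/11.9) = ln(6.5126)/ln 2 ≈ 2.7032 half-lives.
t = n × t½ = 2.7032 × 25.577 ≈ 69.142 hours.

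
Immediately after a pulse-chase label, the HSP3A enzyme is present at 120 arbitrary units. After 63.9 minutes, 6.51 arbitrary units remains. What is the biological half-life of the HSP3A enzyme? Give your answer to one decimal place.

15.2 minutes

A/A₀ = 6.51/120 ≈ 0.05425.
n = log₂(18.433) ≈ 4.2042 half-lives elapsed in 63.9 minutes.
t½ = 63.9/4.2042 ≈ 15.199 minutes.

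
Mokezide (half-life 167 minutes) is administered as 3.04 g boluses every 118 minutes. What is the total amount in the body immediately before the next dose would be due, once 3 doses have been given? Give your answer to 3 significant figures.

3.70 g

The 3 doses were given 354, 236, 118 minutes ago.
Total = 3.04·(1/2)^(354/167) + 3.04·(1/2)^(236/167) + 3.04·(1/2)^(118/167)
      = 0.69946 + 1.1415 + 1.8628 ≈ 3.7037 g.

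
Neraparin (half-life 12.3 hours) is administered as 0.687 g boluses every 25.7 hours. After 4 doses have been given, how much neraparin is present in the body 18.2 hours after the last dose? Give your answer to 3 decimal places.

The 4 doses were given 95.3, 69.6, 43.9, 18.2 hours ago.
Total = 0.687·(1/2)^(95.3/12.3) + 0.687·(1/2)^(69.6/12.3) + 0.687·(1/2)^(43.9/12.3) + 0.687·(1/2)^(18.2/12.3)
      = 0.0031958 + 0.013601 + 0.057883 + 0.24634 ≈ 0.32102 g.

0.321 g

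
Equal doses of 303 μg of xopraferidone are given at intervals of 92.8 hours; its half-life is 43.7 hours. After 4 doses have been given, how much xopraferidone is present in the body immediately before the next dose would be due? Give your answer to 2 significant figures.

The 4 doses were given 371.2, 278.4, 185.6, 92.8 hours ago.
Total = 303·(1/2)^(371.2/43.7) + 303·(1/2)^(278.4/43.7) + 303·(1/2)^(185.6/43.7) + 303·(1/2)^(92.8/43.7)
      = 0.84025 + 3.6616 + 15.956 + 69.532 ≈ 89.99 μg.

90 μg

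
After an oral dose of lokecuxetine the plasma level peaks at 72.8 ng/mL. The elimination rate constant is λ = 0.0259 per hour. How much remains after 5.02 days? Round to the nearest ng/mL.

3 ng/mL

t½ = ln 2 / λ = 0.69315 / 0.0259 ≈ 26.762 hours.
Convert the elapsed time: 5.02 days = 120.48 hours.
Number of half-lives: n = 120.48/26.762 ≈ 4.5018.
Remaining = 72.8 × (1/2)^4.5018 = 72.8 × 0.044138 ≈ 3.2133 ng/mL.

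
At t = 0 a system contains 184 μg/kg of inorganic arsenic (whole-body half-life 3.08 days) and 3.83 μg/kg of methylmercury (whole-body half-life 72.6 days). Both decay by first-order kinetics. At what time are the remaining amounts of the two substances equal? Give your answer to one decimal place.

18.0 days

Set 184·(1/2)^(t/3.08) = 3.83·(1/2)^(t/72.6).
Taking log₂: log₂(184/3.83) = t·(1/3.08 − 1/72.6).
log₂(48.042) = 5.5862; 1/3.08 − 1/72.6 = 0.3109.
t = 5.5862 / 0.3109 ≈ 17.968 days.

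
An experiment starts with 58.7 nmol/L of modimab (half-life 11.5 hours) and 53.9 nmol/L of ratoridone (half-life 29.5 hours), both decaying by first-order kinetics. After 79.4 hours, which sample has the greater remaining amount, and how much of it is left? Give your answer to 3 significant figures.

modimab: 58.7 × (1/2)^6.9043 ≈ 0.49003 nmol/L.
ratoridone: 53.9 × (1/2)^2.6915 ≈ 8.3437 nmol/L.
Ratoridone has more remaining, at ≈ 8.3437 nmol/L.

ratoridone, 8.34 nmol/L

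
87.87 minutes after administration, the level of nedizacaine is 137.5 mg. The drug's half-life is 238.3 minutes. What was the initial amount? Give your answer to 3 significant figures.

Number of half-lives elapsed: n = 87.87/238.3 ≈ 0.36874.
A₀ = A × 2^n = 137.5 × 2^0.36874 = 137.5 × 1.2912 ≈ 177.54 mg.

178 mg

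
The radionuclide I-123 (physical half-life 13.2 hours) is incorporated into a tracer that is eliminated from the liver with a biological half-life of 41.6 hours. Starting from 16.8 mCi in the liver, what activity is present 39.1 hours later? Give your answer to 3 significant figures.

1.12 mCi

1/t_eff = 1/t_phys + 1/t_biol = 1/13.2 + 1/41.6 = 0.099796 per hour.
t_eff = 13.2 × 41.6 / (13.2 + 41.6) ≈ 10.02 hours.
Remaining = 16.8 × (1/2)^(39.1/10.02) = 16.8 × (1/2)^3.902 ≈ 1.1238 mCi.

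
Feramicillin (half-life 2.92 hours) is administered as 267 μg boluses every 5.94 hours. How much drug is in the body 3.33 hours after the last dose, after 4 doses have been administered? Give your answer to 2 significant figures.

The 4 doses were given 21.15, 15.21, 9.27, 3.33 hours ago.
Total = 267·(1/2)^(21.15/2.92) + 267·(1/2)^(15.21/2.92) + 267·(1/2)^(9.27/2.92) + 267·(1/2)^(3.33/2.92)
      = 1.7624 + 7.219 + 29.57 + 121.12 ≈ 159.67 μg.

160 μg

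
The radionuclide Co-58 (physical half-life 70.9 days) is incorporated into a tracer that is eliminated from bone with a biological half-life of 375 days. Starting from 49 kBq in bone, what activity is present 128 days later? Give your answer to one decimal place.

11.1 kBq

1/t_eff = 1/t_phys + 1/t_biol = 1/70.9 + 1/375 = 0.016771 per day.
t_eff = 70.9 × 375 / (70.9 + 375) ≈ 59.627 days.
Remaining = 49 × (1/2)^(128/59.627) = 49 × (1/2)^2.1467 ≈ 11.066 kBq.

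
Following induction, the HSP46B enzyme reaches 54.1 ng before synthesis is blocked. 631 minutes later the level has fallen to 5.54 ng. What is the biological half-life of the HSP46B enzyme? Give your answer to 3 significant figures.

192 minutes

A/A₀ = 5.54/54.1 ≈ 0.1024.
n = log₂(9.7653) ≈ 3.2877 half-lives elapsed in 631 minutes.
t½ = 631/3.2877 ≈ 191.93 minutes.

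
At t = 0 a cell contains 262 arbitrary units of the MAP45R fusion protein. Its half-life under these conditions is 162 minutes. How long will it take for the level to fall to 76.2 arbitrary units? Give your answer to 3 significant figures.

Fraction remaining = 76.2/262 ≈ 0.29084.
n = log₂(262/76.2) = ln(3.4383)/ln 2 ≈ 1.7817 half-lives.
t = n × t½ = 1.7817 × 162 ≈ 288.64 minutes.

289 minutes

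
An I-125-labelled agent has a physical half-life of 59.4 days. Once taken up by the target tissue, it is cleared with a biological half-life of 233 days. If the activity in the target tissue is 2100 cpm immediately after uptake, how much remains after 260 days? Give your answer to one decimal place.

1/t_eff = 1/t_phys + 1/t_biol = 1/59.4 + 1/233 = 0.021127 per day.
t_eff = 59.4 × 233 / (59.4 + 233) ≈ 47.333 days.
Remaining = 2100 × (1/2)^(260/47.333) = 2100 × (1/2)^5.493 ≈ 46.63 cpm.

46.6 cpm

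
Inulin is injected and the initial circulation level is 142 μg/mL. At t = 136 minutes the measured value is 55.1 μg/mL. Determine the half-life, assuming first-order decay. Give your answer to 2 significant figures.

100 minutes

A/A₀ = 55.1/142 ≈ 0.38803.
n = log₂(2.5771) ≈ 1.3658 half-lives elapsed in 136 minutes.
t½ = 136/1.3658 ≈ 99.578 minutes.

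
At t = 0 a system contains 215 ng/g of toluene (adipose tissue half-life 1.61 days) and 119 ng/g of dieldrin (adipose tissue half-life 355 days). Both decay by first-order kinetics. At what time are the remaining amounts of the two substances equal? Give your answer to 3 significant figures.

1.38 days

Set 215·(1/2)^(t/1.61) = 119·(1/2)^(t/355).
Taking log₂: log₂(215/119) = t·(1/1.61 − 1/355).
log₂(1.8067) = 0.85338; 1/1.61 − 1/355 = 0.6183.
t = 0.85338 / 0.6183 ≈ 1.3802 days.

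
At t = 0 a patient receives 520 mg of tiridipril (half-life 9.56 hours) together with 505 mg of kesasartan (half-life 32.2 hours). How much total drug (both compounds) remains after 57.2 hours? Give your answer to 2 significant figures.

tiridipril: 520 × (1/2)^(57.2/9.56) = 520 × (1/2)^5.9833 ≈ 8.2198 mg.
kesasartan: 505 × (1/2)^(57.2/32.2) = 505 × (1/2)^1.7764 ≈ 147.42 mg.
Total = 8.2198 + 147.42 ≈ 155.64 mg.

160 mg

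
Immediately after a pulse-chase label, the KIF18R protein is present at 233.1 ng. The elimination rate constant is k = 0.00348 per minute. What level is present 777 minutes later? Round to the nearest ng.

16 ng

t½ = ln 2 / k = 0.69315 / 0.00348 ≈ 199.18 minutes.
Number of half-lives: n = 777/199.18 ≈ 3.901.
Remaining = 233.1 × (1/2)^3.901 = 233.1 × 0.06694 ≈ 15.604 ng.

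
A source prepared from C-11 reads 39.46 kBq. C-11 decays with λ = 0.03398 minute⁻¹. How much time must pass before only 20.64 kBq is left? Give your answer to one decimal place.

19.1 minutes

t½ = ln 2 / λ = 0.69315 / 0.03398 ≈ 20.399 minutes.
Fraction remaining = 20.64/39.46 ≈ 0.52306.
n = log₂(39.46/20.64) = ln(1.9118)/ln 2 ≈ 0.93495 half-lives.
t = n × t½ = 0.93495 × 20.399 ≈ 19.072 minutes.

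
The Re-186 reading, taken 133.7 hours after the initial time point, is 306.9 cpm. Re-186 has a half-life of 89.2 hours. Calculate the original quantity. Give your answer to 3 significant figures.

867 cpm

Number of half-lives elapsed: n = 133.7/89.2 ≈ 1.4989.
A₀ = A × 2^n = 306.9 × 2^1.4989 = 306.9 × 2.8262 ≈ 867.37 cpm.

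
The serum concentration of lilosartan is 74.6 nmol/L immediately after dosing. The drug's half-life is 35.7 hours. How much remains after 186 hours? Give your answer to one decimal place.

Number of half-lives: n = 186/35.7 ≈ 5.2101.
Remaining = 74.6 × (1/2)^5.2101 = 74.6 × 0.027015 ≈ 2.0153 nmol/L.

2.0 nmol/L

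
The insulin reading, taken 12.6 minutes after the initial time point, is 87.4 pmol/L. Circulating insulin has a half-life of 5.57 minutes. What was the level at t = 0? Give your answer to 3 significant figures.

419 pmol/L

Number of half-lives elapsed: n = 12.6/5.57 ≈ 2.2621.
A₀ = A × 2^n = 87.4 × 2^2.2621 = 87.4 × 4.797 ≈ 419.25 pmol/L.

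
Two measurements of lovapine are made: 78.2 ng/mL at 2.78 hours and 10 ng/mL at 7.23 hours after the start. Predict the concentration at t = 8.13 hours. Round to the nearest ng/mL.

7 ng/mL

Over Δt = 7.23 − 2.78 = 4.45 hours, the level fell by a factor of 78.2/10 ≈ 7.82.
n = log₂(7.82) ≈ 2.9672 half-lives, so t½ = 4.45/2.9672 ≈ 1.4997 hours.
From t = 7.23 to t = 8.13: 10 × (1/2)^((8.13−7.23)/1.4997) ≈ 6.5971 ng/mL.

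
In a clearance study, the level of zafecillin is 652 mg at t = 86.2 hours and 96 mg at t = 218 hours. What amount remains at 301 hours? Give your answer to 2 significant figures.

Over Δt = 218 − 86.2 = 131.8 hours, the level fell by a factor of 652/96 ≈ 6.7917.
n = log₂(6.7917) ≈ 2.7638 half-lives, so t½ = 131.8/2.7638 ≈ 47.689 hours.
From t = 218 to t = 301: 96 × (1/2)^((301−218)/47.689) ≈ 28.73 mg.

29 mg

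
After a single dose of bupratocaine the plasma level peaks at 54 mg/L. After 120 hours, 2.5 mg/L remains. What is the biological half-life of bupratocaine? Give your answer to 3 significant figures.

27.1 hours

A/A₀ = 2.5/54 ≈ 0.046296.
n = log₂(21.6) ≈ 4.433 half-lives elapsed in 120 hours.
t½ = 120/4.433 ≈ 27.07 hours.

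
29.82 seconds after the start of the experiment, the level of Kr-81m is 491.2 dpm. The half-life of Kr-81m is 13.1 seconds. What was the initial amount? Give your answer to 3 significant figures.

2380 dpm

Number of half-lives elapsed: n = 29.82/13.1 ≈ 2.2763.
A₀ = A × 2^n = 491.2 × 2^2.2763 = 491.2 × 4.8445 ≈ 2379.6 dpm.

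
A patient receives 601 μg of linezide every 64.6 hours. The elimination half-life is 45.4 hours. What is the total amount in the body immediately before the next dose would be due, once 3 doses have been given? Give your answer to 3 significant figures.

The 3 doses were given 193.8, 129.2, 64.6 hours ago.
Total = 601·(1/2)^(193.8/45.4) + 601·(1/2)^(129.2/45.4) + 601·(1/2)^(64.6/45.4)
      = 31.179 + 83.599 + 224.15 ≈ 338.93 μg.

339 μg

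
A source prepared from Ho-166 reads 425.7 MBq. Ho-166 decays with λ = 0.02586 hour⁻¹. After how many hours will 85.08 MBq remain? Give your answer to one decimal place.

t½ = ln 2 / λ = 0.69315 / 0.02586 ≈ 26.804 hours.
Fraction remaining = 85.08/425.7 ≈ 0.19986.
n = log₂(425.7/85.08) = ln(5.0035)/ln 2 ≈ 2.3229 half-lives.
t = n × t½ = 2.3229 × 26.804 ≈ 62.264 hours.

62.3 hours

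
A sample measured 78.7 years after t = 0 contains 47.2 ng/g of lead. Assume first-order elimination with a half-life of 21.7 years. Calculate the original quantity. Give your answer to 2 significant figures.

580 ng/g

Number of half-lives elapsed: n = 78.7/21.7 ≈ 3.6267.
A₀ = A × 2^n = 47.2 × 2^3.6267 = 47.2 × 12.352 ≈ 583.04 ng/g.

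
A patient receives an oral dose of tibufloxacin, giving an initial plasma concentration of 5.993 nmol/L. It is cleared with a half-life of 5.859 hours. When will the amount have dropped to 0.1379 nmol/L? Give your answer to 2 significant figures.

32 hours

Fraction remaining = 0.1379/5.993 ≈ 0.02301.
n = log₂(5.993/0.1379) = ln(43.459)/ln 2 ≈ 5.4416 half-lives.
t = n × t½ = 5.4416 × 5.859 ≈ 31.882 hours.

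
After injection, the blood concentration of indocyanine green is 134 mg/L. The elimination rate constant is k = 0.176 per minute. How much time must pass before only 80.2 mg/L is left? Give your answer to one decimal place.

2.9 minutes

t½ = ln 2 / k = 0.69315 / 0.176 ≈ 3.9383 minutes.
Fraction remaining = 80.2/134 ≈ 0.59851.
n = log₂(134/80.2) = ln(1.6708)/ln 2 ≈ 0.74056 half-lives.
t = n × t½ = 0.74056 × 3.9383 ≈ 2.9166 minutes.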